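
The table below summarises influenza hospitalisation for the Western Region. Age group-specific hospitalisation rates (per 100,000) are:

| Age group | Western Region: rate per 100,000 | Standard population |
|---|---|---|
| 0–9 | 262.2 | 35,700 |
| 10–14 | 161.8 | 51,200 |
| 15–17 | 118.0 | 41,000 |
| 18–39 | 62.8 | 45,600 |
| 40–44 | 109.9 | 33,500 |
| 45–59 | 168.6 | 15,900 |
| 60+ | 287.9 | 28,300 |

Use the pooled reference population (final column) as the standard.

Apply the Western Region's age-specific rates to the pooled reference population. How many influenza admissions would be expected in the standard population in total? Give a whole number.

Expected influenza admissions = Σ (standard pop × age-specific rate ÷ 100,000)
= 35,700×262.2/100,000 + 51,200×161.8/100,000 + 41,000×118.0/100,000 + 45,600×62.8/100,000 + 33,500×109.9/100,000 + 15,900×168.6/100,000 + 28,300×287.9/100,000
= 93.61 + 82.84 + 48.38 + 28.64 + 36.82 + 26.81 + 81.48 = 398.56.

399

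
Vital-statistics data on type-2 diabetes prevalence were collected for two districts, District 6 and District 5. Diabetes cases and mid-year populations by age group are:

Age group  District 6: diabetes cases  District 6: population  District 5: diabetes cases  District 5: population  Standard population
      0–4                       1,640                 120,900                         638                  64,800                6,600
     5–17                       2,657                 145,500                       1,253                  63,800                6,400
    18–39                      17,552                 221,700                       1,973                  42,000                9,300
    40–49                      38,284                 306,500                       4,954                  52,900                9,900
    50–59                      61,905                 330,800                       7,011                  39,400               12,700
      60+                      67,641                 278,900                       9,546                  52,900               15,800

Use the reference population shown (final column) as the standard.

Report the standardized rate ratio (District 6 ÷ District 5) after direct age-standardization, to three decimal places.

Age-specific rates per 1,000 for District 6: 13.565, 18.261, 79.170, 124.907, 187.137, 242.528.
For District 5: 9.846, 19.639, 46.976, 93.648, 177.944, 180.454.
Standard total = 60,700; weights = 0.1087, 0.1054, 0.1532, 0.1631, 0.2092, 0.2603.
District 6: 0.1087×13.565 + 0.1054×18.261 + 0.1532×79.170 + 0.1631×124.907 + 0.2092×187.137 + 0.2603×242.528 = 138.1852 per 1,000.
District 5: 0.1087×9.846 + 0.1054×19.639 + 0.1532×46.976 + 0.1631×93.648 + 0.2092×177.944 + 0.2603×180.454 = 109.8143 per 1,000.
Ratio = 138.1852 ÷ 109.8143 = 1.25835.

1.258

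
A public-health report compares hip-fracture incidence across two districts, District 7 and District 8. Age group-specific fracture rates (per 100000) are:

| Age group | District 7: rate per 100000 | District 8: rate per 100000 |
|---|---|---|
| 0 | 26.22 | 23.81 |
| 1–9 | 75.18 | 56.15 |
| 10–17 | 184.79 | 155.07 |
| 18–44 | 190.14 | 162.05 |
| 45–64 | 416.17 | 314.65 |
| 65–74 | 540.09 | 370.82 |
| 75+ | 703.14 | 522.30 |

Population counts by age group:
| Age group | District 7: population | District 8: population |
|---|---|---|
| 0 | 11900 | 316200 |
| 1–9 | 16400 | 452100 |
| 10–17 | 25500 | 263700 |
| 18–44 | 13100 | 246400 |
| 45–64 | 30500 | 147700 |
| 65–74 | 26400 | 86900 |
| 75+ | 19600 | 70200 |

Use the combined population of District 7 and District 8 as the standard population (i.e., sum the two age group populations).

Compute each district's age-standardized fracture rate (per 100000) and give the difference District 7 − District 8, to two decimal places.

Combined standard total = 1726600; weights = 0.1900, 0.2713, 0.1675, 0.1503, 0.1032, 0.0656, 0.0520.
District 7: 0.1900×26.22 + 0.2713×75.18 + 0.1675×184.79 + 0.1503×190.14 + 0.1032×416.17 + 0.0656×540.09 + 0.0520×703.14 = 199.8742 per 100000.
District 8: 0.1900×23.81 + 0.2713×56.15 + 0.1675×155.07 + 0.1503×162.05 + 0.1032×314.65 + 0.0656×370.82 + 0.0520×522.30 = 154.0621 per 100000.
Difference = 199.8742 − 154.0621 = 45.8121.

45.81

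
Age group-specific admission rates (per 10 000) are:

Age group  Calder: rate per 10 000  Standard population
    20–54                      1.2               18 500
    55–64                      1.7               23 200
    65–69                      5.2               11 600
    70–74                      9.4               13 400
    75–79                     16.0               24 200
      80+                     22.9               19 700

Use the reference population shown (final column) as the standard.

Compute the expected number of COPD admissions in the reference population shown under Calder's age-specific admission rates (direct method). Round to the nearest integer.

Expected COPD admissions = Σ (standard pop × age-specific rate ÷ 10 000)
= 18 500×1.2/10 000 + 23 200×1.7/10 000 + 11 600×5.2/10 000 + 13 400×9.4/10 000 + 24 200×16.0/10 000 + 19 700×22.9/10 000
= 2.22 + 3.94 + 6.03 + 12.60 + 38.72 + 45.11 = 108.62.

109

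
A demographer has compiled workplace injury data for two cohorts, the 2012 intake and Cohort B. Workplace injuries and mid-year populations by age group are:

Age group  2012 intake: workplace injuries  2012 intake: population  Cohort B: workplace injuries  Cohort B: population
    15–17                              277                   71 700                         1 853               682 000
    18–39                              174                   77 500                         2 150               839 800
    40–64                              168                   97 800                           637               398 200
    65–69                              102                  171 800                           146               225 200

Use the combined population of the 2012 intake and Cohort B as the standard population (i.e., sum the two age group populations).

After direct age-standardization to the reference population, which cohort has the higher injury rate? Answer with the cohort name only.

Age-specific rates per 10 000 for the 2012 intake: 38.63, 22.45, 17.18, 5.94.
For Cohort B: 27.17, 25.60, 16.00, 6.48.
Combined standard total = 2 564 000; weights = 0.2940, 0.3578, 0.1934, 0.1548.
The 2012 intake: 0.2940×38.63 + 0.3578×22.45 + 0.1934×17.18 + 0.1548×5.94 = 23.6310 per 10 000.
Cohort B: 0.2940×27.17 + 0.3578×25.60 + 0.1934×16.00 + 0.1548×6.48 = 21.2443 per 10 000.
The crude rates (17.22 vs 22.31) would put Cohort B higher, but that reflects its age composition; once standardized to a common age structure, the 2012 intake has the higher underlying rate.

2012 intake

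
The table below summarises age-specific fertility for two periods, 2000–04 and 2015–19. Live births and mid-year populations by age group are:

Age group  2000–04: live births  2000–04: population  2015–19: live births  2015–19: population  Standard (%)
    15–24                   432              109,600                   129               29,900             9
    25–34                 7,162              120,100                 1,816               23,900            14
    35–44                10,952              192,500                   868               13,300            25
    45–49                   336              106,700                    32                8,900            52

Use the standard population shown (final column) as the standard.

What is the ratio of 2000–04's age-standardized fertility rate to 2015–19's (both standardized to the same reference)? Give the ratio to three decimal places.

Age-specific rates per 1,000 for 2000–04: 3.942, 59.634, 56.894, 3.149.
For 2015–19: 4.314, 75.983, 65.263, 3.596.
Standard weights: 0.09, 0.14, 0.25, 0.52.
2000–04: 0.0900×3.942 + 0.1400×59.634 + 0.2500×56.894 + 0.5200×3.149 = 24.5643 per 1,000.
2015–19: 0.0900×4.314 + 0.1400×75.983 + 0.2500×65.263 + 0.5200×3.596 = 29.2114 per 1,000.
Ratio = 24.5643 ÷ 29.2114 = 0.84092.

0.841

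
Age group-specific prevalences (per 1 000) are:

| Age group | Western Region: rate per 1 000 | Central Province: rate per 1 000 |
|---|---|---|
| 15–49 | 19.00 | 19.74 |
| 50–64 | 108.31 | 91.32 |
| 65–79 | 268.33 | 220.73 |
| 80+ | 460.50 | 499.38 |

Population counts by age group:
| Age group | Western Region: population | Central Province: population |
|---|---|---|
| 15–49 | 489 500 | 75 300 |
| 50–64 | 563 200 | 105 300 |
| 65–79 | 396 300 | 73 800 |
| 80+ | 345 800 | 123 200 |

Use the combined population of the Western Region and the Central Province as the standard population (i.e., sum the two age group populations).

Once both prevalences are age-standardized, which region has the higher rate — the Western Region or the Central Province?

Western Region

Combined standard total = 2 172 400; weights = 0.2600, 0.3077, 0.2164, 0.2159.
The Western Region: 0.2600×19.00 + 0.3077×108.31 + 0.2164×268.33 + 0.2159×460.50 = 195.7526 per 1 000.
The Central Province: 0.2600×19.74 + 0.3077×91.32 + 0.2164×220.73 + 0.2159×499.38 = 188.8101 per 1 000.
The crude rates (187.14 vs 235.48) would put the Central Province higher, but that reflects its age composition; once standardized to a common age structure, the Western Region has the higher underlying rate.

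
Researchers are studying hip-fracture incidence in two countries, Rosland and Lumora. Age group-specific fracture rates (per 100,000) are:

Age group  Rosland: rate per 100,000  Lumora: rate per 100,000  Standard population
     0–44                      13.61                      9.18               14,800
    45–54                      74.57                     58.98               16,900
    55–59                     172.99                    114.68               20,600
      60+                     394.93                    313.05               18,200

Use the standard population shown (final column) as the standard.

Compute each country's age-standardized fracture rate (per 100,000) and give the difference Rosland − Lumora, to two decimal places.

Standard total = 70,500; weights = 0.2099, 0.2397, 0.2922, 0.2582.
Rosland: 0.2099×13.61 + 0.2397×74.57 + 0.2922×172.99 + 0.2582×394.93 = 173.2338 per 100,000.
Lumora: 0.2099×9.18 + 0.2397×58.98 + 0.2922×114.68 + 0.2582×313.05 = 130.3907 per 100,000.
Difference = 173.2338 − 130.3907 = 42.8431.

42.84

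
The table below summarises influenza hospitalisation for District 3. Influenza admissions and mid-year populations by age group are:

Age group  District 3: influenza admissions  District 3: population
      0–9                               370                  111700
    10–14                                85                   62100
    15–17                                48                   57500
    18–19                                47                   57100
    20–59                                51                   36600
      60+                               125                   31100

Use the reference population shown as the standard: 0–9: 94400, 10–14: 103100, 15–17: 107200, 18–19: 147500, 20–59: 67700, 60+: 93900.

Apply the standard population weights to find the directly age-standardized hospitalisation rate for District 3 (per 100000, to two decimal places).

185.15

Age-specific rates per 100000 for District 3: 331.24, 136.88, 83.48, 82.31, 139.34, 401.93.
Standard total = 613800; weights = 0.1538, 0.1680, 0.1746, 0.2403, 0.1103, 0.1530.
Standardized rate: 0.1538×331.24 + 0.1680×136.88 + 0.1746×83.48 + 0.2403×82.31 + 0.1103×139.34 + 0.1530×401.93 = 185.1515 per 100000.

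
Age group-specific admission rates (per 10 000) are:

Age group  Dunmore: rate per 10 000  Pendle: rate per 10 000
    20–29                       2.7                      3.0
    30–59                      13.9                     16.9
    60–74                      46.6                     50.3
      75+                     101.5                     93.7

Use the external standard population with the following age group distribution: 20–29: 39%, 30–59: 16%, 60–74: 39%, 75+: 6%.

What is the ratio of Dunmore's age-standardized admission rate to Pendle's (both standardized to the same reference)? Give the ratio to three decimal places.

Standard weights: 0.39, 0.16, 0.39, 0.06.
Dunmore: 0.3900×2.7 + 0.1600×13.9 + 0.3900×46.6 + 0.0600×101.5 = 27.5410 per 10 000.
Pendle: 0.3900×3.0 + 0.1600×16.9 + 0.3900×50.3 + 0.0600×93.7 = 29.1130 per 10 000.
Ratio = 27.5410 ÷ 29.1130 = 0.94600.

0.946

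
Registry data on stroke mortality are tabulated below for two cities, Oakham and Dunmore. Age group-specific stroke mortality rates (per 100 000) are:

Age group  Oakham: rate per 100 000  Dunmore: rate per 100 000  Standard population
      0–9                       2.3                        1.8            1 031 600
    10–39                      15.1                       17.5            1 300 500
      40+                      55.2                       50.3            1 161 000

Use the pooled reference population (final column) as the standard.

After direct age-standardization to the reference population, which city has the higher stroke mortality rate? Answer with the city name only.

Standard total = 3 493 100; weights = 0.2953, 0.3723, 0.3324.
Oakham: 0.2953×2.3 + 0.3723×15.1 + 0.3324×55.2 = 24.6479 per 100 000.
Dunmore: 0.2953×1.8 + 0.3723×17.5 + 0.3324×50.3 = 23.7651 per 100 000.

Oakham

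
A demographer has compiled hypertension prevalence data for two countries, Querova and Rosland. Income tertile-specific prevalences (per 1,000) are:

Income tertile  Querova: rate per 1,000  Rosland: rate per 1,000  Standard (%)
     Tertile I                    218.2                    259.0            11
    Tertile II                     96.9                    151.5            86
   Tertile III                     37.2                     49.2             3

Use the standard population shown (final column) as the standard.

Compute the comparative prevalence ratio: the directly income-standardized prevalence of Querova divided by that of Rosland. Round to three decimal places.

0.677

Standard weights: 0.11, 0.86, 0.03.
Querova: 0.1100×218.2 + 0.8600×96.9 + 0.0300×37.2 = 108.4520 per 1,000.
Rosland: 0.1100×259.0 + 0.8600×151.5 + 0.0300×49.2 = 160.2560 per 1,000.
Ratio = 108.4520 ÷ 160.2560 = 0.67674.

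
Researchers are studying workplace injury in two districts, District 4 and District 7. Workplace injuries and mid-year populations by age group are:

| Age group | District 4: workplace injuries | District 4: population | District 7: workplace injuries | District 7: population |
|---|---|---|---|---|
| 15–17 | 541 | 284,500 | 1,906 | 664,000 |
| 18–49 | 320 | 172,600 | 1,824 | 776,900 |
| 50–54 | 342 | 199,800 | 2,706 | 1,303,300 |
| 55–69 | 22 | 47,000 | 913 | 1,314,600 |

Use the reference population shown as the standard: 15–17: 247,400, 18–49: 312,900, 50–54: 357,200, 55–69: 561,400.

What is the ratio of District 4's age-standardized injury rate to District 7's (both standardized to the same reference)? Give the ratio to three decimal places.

Age-specific rates per 10,000 for District 4: 19.02, 18.54, 17.12, 4.68.
For District 7: 28.70, 23.48, 20.76, 6.95.
Standard total = 1,478,900; weights = 0.1673, 0.2116, 0.2415, 0.3796.
District 4: 0.1673×19.02 + 0.2116×18.54 + 0.2415×17.12 + 0.3796×4.68 = 13.0149 per 10,000.
District 7: 0.1673×28.70 + 0.2116×23.48 + 0.2415×20.76 + 0.3796×6.95 = 17.4205 per 10,000.
Ratio = 13.0149 ÷ 17.4205 = 0.74710.

0.747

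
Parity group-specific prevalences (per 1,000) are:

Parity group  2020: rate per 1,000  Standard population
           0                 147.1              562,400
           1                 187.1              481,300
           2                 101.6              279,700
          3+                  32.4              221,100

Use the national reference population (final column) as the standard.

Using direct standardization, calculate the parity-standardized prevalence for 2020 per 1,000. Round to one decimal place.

Standard total = 1,544,500; weights = 0.3641, 0.3116, 0.1811, 0.1432.
Standardized rate: 0.3641×147.1 + 0.3116×187.1 + 0.1811×101.6 + 0.1432×32.4 = 134.9054 per 1,000.

134.9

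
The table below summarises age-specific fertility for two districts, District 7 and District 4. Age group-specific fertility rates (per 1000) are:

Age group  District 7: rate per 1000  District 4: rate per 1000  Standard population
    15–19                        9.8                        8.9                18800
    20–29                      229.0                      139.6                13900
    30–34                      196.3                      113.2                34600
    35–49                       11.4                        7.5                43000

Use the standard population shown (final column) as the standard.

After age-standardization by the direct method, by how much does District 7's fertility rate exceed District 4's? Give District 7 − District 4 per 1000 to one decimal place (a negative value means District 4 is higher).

39.0

Standard total = 110300; weights = 0.1704, 0.1260, 0.3137, 0.3898.
District 7: 0.1704×9.8 + 0.1260×229.0 + 0.3137×196.3 + 0.3898×11.4 = 96.5505 per 1000.
District 4: 0.1704×8.9 + 0.1260×139.6 + 0.3137×113.2 + 0.3898×7.5 = 57.5429 per 1000.
Difference = 96.5505 − 57.5429 = 39.0076.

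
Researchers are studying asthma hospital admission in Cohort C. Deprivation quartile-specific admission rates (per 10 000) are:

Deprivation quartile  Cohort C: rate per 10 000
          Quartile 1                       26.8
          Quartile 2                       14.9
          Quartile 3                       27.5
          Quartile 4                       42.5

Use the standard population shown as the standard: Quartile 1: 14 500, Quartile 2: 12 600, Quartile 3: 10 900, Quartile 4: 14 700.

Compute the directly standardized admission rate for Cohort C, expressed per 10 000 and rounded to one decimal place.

Standard total = 52 700; weights = 0.2751, 0.2391, 0.2068, 0.2789.
Standardized rate: 0.2751×26.8 + 0.2391×14.9 + 0.2068×27.5 + 0.2789×42.5 = 28.4789 per 10 000.

28.5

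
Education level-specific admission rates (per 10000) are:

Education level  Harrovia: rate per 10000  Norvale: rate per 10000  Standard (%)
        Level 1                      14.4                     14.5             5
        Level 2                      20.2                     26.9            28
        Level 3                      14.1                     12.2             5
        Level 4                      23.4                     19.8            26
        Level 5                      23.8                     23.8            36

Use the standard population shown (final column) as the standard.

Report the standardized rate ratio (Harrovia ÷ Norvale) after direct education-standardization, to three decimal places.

0.962

Standard weights: 0.05, 0.28, 0.05, 0.26, 0.36.
Harrovia: 0.0500×14.4 + 0.2800×20.2 + 0.0500×14.1 + 0.2600×23.4 + 0.3600×23.8 = 21.7330 per 10000.
Norvale: 0.0500×14.5 + 0.2800×26.9 + 0.0500×12.2 + 0.2600×19.8 + 0.3600×23.8 = 22.5830 per 10000.
Ratio = 21.7330 ÷ 22.5830 = 0.96236.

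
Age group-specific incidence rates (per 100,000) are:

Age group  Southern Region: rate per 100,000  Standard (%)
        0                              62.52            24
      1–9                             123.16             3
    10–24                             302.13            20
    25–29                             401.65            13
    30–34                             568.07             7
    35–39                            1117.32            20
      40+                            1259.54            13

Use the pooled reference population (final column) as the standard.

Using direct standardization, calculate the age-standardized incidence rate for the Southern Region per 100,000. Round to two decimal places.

558.31

Standard weights: 0.24, 0.03, 0.20, 0.13, 0.07, 0.20, 0.13.
Standardized rate: 0.2400×62.52 + 0.0300×123.16 + 0.2000×302.13 + 0.1300×401.65 + 0.0700×568.07 + 0.2000×1117.32 + 0.1300×1259.54 = 558.3092 per 100,000.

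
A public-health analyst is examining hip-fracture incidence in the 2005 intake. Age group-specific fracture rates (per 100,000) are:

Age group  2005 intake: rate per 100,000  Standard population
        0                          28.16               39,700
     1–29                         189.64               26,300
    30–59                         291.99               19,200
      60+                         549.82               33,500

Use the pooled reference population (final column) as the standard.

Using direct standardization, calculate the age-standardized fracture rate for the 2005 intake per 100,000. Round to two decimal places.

253.84

Standard total = 118,700; weights = 0.3345, 0.2216, 0.1618, 0.2822.
Standardized rate: 0.3345×28.16 + 0.2216×189.64 + 0.1618×291.99 + 0.2822×549.82 = 253.8388 per 100,000.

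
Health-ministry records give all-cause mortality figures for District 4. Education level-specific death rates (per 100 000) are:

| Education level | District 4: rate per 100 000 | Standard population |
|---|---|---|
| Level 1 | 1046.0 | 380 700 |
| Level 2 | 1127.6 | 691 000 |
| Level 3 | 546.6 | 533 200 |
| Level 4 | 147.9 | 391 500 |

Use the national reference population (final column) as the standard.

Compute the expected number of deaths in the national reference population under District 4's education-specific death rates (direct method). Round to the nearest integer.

15267

Expected deaths = Σ (standard pop × education-specific rate ÷ 100 000)
= 380 700×1046.0/100 000 + 691 000×1127.6/100 000 + 533 200×546.6/100 000 + 391 500×147.9/100 000
= 3982.12 + 7791.72 + 2914.47 + 579.03 = 15267.34.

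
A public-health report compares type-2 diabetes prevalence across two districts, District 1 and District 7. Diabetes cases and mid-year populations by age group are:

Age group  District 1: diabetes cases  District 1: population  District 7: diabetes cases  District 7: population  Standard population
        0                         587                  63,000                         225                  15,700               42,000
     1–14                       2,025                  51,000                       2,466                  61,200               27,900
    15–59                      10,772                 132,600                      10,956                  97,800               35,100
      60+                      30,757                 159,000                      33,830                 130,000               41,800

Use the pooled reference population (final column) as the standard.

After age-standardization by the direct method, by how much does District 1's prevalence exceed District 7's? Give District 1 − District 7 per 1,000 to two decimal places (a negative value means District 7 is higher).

Age-specific rates per 1,000 for District 1: 9.317, 39.706, 81.237, 193.440.
For District 7: 14.331, 40.294, 112.025, 260.231.
Standard total = 146,800; weights = 0.2861, 0.1901, 0.2391, 0.2847.
District 1: 0.2861×9.317 + 0.1901×39.706 + 0.2391×81.237 + 0.2847×193.440 = 84.7162 per 1,000.
District 7: 0.2861×14.331 + 0.1901×40.294 + 0.2391×112.025 + 0.2847×260.231 = 112.6419 per 1,000.
Difference = 84.7162 − 112.6419 = -27.9256.

-27.93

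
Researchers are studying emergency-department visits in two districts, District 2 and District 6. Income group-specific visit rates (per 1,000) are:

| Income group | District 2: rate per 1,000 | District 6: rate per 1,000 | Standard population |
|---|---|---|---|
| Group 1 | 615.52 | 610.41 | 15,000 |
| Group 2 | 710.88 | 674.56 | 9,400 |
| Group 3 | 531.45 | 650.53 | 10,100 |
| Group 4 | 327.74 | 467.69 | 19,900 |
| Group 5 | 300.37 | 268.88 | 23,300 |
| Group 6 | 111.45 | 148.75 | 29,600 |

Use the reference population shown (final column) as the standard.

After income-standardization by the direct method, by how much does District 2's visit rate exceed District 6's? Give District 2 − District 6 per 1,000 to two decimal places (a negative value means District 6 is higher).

-36.72

Standard total = 107,300; weights = 0.1398, 0.0876, 0.0941, 0.1855, 0.2171, 0.2759.
District 2: 0.1398×615.52 + 0.0876×710.88 + 0.0941×531.45 + 0.1855×327.74 + 0.2171×300.37 + 0.2759×111.45 = 355.1005 per 1,000.
District 6: 0.1398×610.41 + 0.0876×674.56 + 0.0941×650.53 + 0.1855×467.69 + 0.2171×268.88 + 0.2759×148.75 = 391.8201 per 1,000.
Difference = 355.1005 − 391.8201 = -36.7196.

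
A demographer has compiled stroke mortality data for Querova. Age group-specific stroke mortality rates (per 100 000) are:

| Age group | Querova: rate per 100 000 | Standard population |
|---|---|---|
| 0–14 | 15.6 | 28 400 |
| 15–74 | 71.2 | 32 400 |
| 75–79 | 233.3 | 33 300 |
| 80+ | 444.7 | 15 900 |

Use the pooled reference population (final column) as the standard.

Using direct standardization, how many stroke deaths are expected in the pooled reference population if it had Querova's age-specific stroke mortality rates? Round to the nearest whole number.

176

Expected stroke deaths = Σ (standard pop × age-specific rate ÷ 100 000)
= 28 400×15.6/100 000 + 32 400×71.2/100 000 + 33 300×233.3/100 000 + 15 900×444.7/100 000
= 4.43 + 23.07 + 77.69 + 70.71 = 175.90.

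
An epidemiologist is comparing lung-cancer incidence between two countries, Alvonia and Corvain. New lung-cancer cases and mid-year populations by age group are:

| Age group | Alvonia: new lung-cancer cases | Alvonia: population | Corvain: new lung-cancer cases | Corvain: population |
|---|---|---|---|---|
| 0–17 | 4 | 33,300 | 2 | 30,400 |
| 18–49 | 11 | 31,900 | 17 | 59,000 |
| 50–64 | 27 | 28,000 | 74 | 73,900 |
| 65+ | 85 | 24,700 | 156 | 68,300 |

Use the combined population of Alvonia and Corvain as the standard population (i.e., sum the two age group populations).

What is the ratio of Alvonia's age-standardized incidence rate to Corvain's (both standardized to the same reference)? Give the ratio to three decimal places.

Age-specific rates per 100,000 for Alvonia: 12.01, 34.48, 96.43, 344.13.
For Corvain: 6.58, 28.81, 100.14, 228.40.
Combined standard total = 349,500; weights = 0.1823, 0.2601, 0.2916, 0.2661.
Alvonia: 0.1823×12.01 + 0.2601×34.48 + 0.2916×96.43 + 0.2661×344.13 = 130.8434 per 100,000.
Corvain: 0.1823×6.58 + 0.2601×28.81 + 0.2916×100.14 + 0.2661×228.40 = 98.6655 per 100,000.
Ratio = 130.8434 ÷ 98.6655 = 1.32613.

1.326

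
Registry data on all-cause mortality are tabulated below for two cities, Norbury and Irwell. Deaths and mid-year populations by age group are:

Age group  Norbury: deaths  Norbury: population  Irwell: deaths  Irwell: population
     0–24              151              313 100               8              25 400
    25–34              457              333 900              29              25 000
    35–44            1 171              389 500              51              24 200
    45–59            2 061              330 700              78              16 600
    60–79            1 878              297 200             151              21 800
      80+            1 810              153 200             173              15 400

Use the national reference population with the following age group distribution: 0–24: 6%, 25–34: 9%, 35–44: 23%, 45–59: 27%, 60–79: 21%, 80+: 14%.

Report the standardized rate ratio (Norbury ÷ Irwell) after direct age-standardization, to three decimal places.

1.123

Age-specific rates per 100 000 for Norbury: 48.23, 136.87, 300.64, 623.22, 631.90, 1181.46.
For Irwell: 31.50, 116.00, 210.74, 469.88, 692.66, 1123.38.
Standard weights: 0.06, 0.09, 0.23, 0.27, 0.21, 0.14.
Norbury: 0.0600×48.23 + 0.0900×136.87 + 0.2300×300.64 + 0.2700×623.22 + 0.2100×631.90 + 0.1400×1181.46 = 550.7329 per 100 000.
Irwell: 0.0600×31.50 + 0.0900×116.00 + 0.2300×210.74 + 0.2700×469.88 + 0.2100×692.66 + 0.1400×1123.38 = 490.3998 per 100 000.
Ratio = 550.7329 ÷ 490.3998 = 1.12303.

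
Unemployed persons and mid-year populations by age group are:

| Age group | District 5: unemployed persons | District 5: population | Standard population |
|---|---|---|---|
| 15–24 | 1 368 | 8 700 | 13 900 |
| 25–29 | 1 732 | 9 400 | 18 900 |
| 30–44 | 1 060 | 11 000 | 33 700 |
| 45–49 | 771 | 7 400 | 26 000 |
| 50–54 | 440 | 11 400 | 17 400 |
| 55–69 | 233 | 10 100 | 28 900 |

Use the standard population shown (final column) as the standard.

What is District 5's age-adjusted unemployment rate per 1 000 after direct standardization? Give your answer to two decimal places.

Age-specific rates per 1 000 for District 5: 157.241, 184.255, 96.364, 104.189, 38.596, 23.069.
Standard total = 138 800; weights = 0.1001, 0.1362, 0.2428, 0.1873, 0.1254, 0.2082.
Standardized rate: 0.1001×157.241 + 0.1362×184.255 + 0.2428×96.364 + 0.1873×104.189 + 0.1254×38.596 + 0.2082×23.069 = 93.3915 per 1 000.

93.39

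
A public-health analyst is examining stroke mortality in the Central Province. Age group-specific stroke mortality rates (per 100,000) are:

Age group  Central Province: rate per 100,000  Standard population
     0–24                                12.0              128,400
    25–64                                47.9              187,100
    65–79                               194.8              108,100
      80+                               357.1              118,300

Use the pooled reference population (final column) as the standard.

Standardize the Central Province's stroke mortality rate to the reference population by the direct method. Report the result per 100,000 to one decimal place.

136.2

Standard total = 541,900; weights = 0.2369, 0.3453, 0.1995, 0.2183.
Standardized rate: 0.2369×12.0 + 0.3453×47.9 + 0.1995×194.8 + 0.2183×357.1 = 136.1980 per 100,000.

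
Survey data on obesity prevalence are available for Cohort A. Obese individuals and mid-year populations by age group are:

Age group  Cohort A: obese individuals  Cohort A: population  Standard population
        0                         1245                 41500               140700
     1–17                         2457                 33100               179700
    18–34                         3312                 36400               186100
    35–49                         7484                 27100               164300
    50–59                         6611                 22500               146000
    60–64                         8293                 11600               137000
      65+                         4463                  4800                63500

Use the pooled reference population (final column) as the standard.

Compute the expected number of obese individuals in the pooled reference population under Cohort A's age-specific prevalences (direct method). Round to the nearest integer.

Age-specific rates per 1000 for Cohort A: 30.000, 74.230, 90.989, 276.162, 293.822, 714.914, 929.792.
Expected obese individuals = Σ (standard pop × age-specific rate ÷ 1000)
= 140700×30.000/1000 + 179700×74.230/1000 + 186100×90.989/1000 + 164300×276.162/1000 + 146000×293.822/1000 + 137000×714.914/1000 + 63500×929.792/1000
= 4221.00 + 13339.06 + 16933.05 + 45373.48 + 42898.04 + 97943.19 + 59041.77 = 279749.60.

279750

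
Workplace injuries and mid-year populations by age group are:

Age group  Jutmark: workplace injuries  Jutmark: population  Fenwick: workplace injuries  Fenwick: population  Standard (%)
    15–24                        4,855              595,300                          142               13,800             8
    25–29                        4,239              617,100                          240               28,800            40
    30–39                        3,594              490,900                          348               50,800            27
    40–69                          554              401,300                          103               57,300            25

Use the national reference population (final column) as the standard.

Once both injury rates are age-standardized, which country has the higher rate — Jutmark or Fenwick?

Fenwick

Age-specific rates per 10,000 for Jutmark: 81.56, 68.69, 73.21, 13.81.
For Fenwick: 102.90, 83.33, 68.50, 17.98.
Standard weights: 0.08, 0.40, 0.27, 0.25.
Jutmark: 0.0800×81.56 + 0.4000×68.69 + 0.2700×73.21 + 0.2500×13.81 = 57.2200 per 10,000.
Fenwick: 0.0800×102.90 + 0.4000×83.33 + 0.2700×68.50 + 0.2500×17.98 = 64.5552 per 10,000.
The crude rates (62.92 vs 55.28) would put Jutmark higher, but that reflects its age composition; once standardized to a common age structure, Fenwick has the higher underlying rate.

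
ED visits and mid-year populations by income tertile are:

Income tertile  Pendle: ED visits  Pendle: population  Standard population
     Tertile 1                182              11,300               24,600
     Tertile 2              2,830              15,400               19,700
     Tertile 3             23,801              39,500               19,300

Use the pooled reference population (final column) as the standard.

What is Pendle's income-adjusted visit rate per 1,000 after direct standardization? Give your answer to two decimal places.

Income-specific rates per 1,000 for Pendle: 16.106, 183.766, 602.557.
Standard total = 63,600; weights = 0.3868, 0.3097, 0.3035.
Standardized rate: 0.3868×16.106 + 0.3097×183.766 + 0.3035×602.557 = 246.0025 per 1,000.

246.00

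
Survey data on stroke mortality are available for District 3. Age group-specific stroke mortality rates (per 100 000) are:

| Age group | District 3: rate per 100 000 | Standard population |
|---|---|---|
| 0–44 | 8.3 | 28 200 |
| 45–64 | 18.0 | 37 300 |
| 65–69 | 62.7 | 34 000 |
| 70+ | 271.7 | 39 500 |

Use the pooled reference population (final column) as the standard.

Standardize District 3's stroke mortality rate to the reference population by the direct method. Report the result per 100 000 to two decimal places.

99.06

Standard total = 139 000; weights = 0.2029, 0.2683, 0.2446, 0.2842.
Standardized rate: 0.2029×8.3 + 0.2683×18.0 + 0.2446×62.7 + 0.2842×271.7 = 99.0605 per 100 000.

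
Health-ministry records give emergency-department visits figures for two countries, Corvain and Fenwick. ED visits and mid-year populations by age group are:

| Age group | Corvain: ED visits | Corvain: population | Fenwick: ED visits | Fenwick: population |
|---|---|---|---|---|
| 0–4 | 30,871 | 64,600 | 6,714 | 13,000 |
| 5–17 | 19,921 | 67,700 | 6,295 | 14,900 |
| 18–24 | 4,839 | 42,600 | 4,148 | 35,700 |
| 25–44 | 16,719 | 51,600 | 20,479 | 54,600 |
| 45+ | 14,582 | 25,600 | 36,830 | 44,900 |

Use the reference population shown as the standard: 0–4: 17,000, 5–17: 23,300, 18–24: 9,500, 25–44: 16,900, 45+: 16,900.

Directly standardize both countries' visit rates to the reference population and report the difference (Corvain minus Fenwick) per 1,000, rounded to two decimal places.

Age-specific rates per 1,000 for Corvain: 477.879, 294.254, 113.592, 324.012, 569.609.
For Fenwick: 516.462, 422.483, 116.190, 375.073, 820.267.
Standard total = 83,600; weights = 0.2033, 0.2787, 0.1136, 0.2022, 0.2022.
Corvain: 0.2033×477.879 + 0.2787×294.254 + 0.1136×113.592 + 0.2022×324.012 + 0.2022×569.609 = 372.7438 per 1,000.
Fenwick: 0.2033×516.462 + 0.2787×422.483 + 0.1136×116.190 + 0.2022×375.073 + 0.2022×820.267 = 477.6169 per 1,000.
Difference = 372.7438 − 477.6169 = -104.8731.

-104.87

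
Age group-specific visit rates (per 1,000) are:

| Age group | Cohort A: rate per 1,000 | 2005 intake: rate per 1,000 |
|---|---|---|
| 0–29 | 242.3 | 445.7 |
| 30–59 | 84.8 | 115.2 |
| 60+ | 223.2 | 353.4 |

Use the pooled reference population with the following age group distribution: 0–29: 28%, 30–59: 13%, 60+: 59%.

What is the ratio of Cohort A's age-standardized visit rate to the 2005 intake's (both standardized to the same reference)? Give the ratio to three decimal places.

Standard weights: 0.28, 0.13, 0.59.
Cohort A: 0.2800×242.3 + 0.1300×84.8 + 0.5900×223.2 = 210.5560 per 1,000.
The 2005 intake: 0.2800×445.7 + 0.1300×115.2 + 0.5900×353.4 = 348.2780 per 1,000.
Ratio = 210.5560 ÷ 348.2780 = 0.60456.

0.605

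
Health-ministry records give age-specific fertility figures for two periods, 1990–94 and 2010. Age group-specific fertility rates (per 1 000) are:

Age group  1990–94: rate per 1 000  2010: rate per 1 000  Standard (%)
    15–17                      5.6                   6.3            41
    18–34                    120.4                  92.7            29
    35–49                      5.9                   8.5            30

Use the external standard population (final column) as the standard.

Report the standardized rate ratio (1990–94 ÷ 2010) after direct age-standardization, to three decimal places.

1.218

Standard weights: 0.41, 0.29, 0.30.
1990–94: 0.4100×5.6 + 0.2900×120.4 + 0.3000×5.9 = 38.9820 per 1 000.
2010: 0.4100×6.3 + 0.2900×92.7 + 0.3000×8.5 = 32.0160 per 1 000.
Ratio = 38.9820 ÷ 32.0160 = 1.21758.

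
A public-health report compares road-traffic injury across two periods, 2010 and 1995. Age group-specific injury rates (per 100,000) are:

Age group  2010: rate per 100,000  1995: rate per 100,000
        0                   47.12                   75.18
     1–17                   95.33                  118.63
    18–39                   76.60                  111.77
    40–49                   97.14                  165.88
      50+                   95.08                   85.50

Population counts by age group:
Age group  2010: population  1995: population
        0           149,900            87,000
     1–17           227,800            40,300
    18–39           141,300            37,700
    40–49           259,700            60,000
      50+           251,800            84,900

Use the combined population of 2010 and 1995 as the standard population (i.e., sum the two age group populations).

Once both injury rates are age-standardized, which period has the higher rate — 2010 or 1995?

Combined standard total = 1,340,400; weights = 0.1767, 0.2000, 0.1335, 0.2385, 0.2512.
2010: 0.1767×47.12 + 0.2000×95.33 + 0.1335×76.60 + 0.2385×97.14 + 0.2512×95.08 = 84.6771 per 100,000.
1995: 0.1767×75.18 + 0.2000×118.63 + 0.1335×111.77 + 0.2385×165.88 + 0.2512×85.50 = 112.9822 per 100,000.

1995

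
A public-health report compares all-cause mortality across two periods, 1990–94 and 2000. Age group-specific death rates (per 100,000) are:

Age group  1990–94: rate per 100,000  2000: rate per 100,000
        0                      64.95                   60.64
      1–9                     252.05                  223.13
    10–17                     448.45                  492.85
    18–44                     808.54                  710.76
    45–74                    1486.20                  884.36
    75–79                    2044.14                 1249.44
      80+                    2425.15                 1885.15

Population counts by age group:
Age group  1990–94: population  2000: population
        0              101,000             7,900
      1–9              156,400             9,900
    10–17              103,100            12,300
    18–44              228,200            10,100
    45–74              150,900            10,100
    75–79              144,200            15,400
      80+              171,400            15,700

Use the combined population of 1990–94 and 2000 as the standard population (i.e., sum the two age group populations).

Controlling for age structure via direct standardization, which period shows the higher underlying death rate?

Combined standard total = 1,136,600; weights = 0.0958, 0.1463, 0.1015, 0.2097, 0.1417, 0.1404, 0.1646.
1990–94: 0.0958×64.95 + 0.1463×252.05 + 0.1015×448.45 + 0.2097×808.54 + 0.1417×1486.20 + 0.1404×2044.14 + 0.1646×2425.15 = 1154.9214 per 100,000.
2000: 0.0958×60.64 + 0.1463×223.13 + 0.1015×492.85 + 0.2097×710.76 + 0.1417×884.36 + 0.1404×1249.44 + 0.1646×1885.15 = 848.5513 per 100,000.

1990–94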